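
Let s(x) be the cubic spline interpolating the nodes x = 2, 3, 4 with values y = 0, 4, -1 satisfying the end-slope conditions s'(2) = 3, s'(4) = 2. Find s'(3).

Write M_i for s''(x_i). With h_i = 1, 1 and divided differences Δ_i = 4, -5, the continuity of s' gives the tridiagonal system
  1·M_0 + 4·M_1 + 1·M_2 = 6(Δ_1 - Δ_0) = -54
Clamped end conditions give two more equations: 2h_0·M_0 + h_0·M_1 = 6(Δ_0 - s'(2)) = 6 and h_1·M_1 + 2h_1·M_2 = 6(s'(4) - Δ_1) = 42.
Hence M_0 = 16, M_1 = -26, M_2 = 34.
On [3, 4], s'(x) = b_1 + 2c_1·(x - 3) + 3d_1·(x - 3)² with b_1 = Δ_1 - h_1(2M_1 + M_2)/6 = -2, c_1 = M_1/2 = -13, d_1 = (M_2 - M_1)/(6h_1) = 10. So s'(3) = -2.

-2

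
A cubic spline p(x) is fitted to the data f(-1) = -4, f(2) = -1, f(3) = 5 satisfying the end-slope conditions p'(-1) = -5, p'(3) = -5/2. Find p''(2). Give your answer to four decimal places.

Put M_i = p'' at the i-th knot. Here h = (3, 1) and Δ = (1, 6), so the interior equations h_(i-1)·M_(i-1) + 2(h_(i-1)+h_i)·M_i + h_i·M_(i+1) = 6(Δ_i − Δ_(i-1)) read
  3·M_0 + 8·M_1 + 1·M_2 = 6(Δ_1 - Δ_0) = 30
Clamped end conditions give two more equations: 2h_0·M_0 + h_0·M_1 = 6(Δ_0 - p'(-1)) = 36 and h_1·M_1 + 2h_1·M_2 = 6(p'(3) - Δ_1) = -51.
Forward elimination and back-substitution give M_0 = 23/8, M_1 = 25/4, M_2 = -229/8.

6.2500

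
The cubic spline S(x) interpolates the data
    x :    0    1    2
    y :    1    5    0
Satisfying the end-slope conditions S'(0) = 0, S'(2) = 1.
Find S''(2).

Write m_i for S''(x_i). With h_i = 1, 1 and divided differences Δ_i = 4, -5, the continuity of S' gives the tridiagonal system
  1·m_0 + 4·m_1 + 1·m_2 = 6(Δ_1 - Δ_0) = -54
Clamped end conditions give two more equations: 2h_0·m_0 + h_0·m_1 = 6(Δ_0 - S'(0)) = 24 and h_1·m_1 + 2h_1·m_2 = 6(S'(2) - Δ_1) = 36.
Solving the tridiagonal system: m_0 = 26, m_1 = -28, m_2 = 32.

32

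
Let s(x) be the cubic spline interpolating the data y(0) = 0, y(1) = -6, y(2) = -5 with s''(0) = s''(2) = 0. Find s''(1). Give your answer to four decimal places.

10.5000

With M_i denoting the second derivative at x_i, h_i = 1, 1, and Δ_i = (y_(i+1) − y_i)/h_i = -6, 1:
  1·M_0 + 4·M_1 + 1·M_2 = 6(Δ_1 - Δ_0) = 42
Natural end conditions: M_0 = M_2 = 0.
Forward elimination and back-substitution give M_0 = 0, M_1 = 21/2, M_2 = 0.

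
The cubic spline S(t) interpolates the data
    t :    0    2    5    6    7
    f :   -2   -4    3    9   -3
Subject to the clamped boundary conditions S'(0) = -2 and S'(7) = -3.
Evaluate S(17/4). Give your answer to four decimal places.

-2.4806

Write M_i for S''(x_i). With h_i = 2, 3, 1, 1 and divided differences Δ_i = -1, 7/3, 6, -12, the continuity of S' gives the tridiagonal system
  2·M_0 + 10·M_1 + 3·M_2 = 6(Δ_1 - Δ_0) = 20
  3·M_1 + 8·M_2 + 1·M_3 = 6(Δ_2 - Δ_1) = 22
  1·M_2 + 4·M_3 + 1·M_4 = 6(Δ_3 - Δ_2) = -108
Clamped end conditions give two more equations: 2h_0·M_0 + h_0·M_1 = 6(Δ_0 - S'(0)) = 6 and h_3·M_3 + 2h_3·M_4 = 6(S'(7) - Δ_3) = 54.
Hence M_0 = 541/282, M_1 = -118/141, M_2 = 1153/141, M_3 = -5768/141, M_4 = 6691/141.
On [2, 5], S(t) = -4 - 259/282·(t - 2) - 59/141·(t - 2)² + 1271/2538·(t - 2)³.
With (t - 2) = 9/4: S(17/4) = -14923/6016.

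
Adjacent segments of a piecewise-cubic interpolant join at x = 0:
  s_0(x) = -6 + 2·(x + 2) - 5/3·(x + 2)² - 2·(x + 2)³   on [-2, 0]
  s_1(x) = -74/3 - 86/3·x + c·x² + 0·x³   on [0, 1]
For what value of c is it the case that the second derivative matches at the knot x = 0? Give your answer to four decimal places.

s_0''(x) = -10/3 - 12·(x + 2), so s_0''(0) = -82/3. On the right, s_1''(0) = 2c, so c = -41/3.

-13.6667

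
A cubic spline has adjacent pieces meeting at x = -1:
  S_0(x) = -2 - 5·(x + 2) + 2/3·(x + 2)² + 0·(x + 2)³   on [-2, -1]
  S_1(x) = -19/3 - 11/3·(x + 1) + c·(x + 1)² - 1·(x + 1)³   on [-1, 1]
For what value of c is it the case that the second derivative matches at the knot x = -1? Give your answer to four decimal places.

S_0''(x) = 4/3 + 0·(x + 2), so S_0''(-1) = 4/3. On the right, S_1''(-1) = 2c, so c = 2/3.

0.6667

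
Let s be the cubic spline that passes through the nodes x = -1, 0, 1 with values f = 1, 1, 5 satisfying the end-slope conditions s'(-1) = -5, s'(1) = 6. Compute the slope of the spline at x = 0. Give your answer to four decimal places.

Write m_i for s''(x_i). With h_i = 1, 1 and divided differences Δ_i = 0, 4, the continuity of s' gives the tridiagonal system
  1·m_0 + 4·m_1 + 1·m_2 = 6(Δ_1 - Δ_0) = 24
Clamped end conditions give two more equations: 2h_0·m_0 + h_0·m_1 = 6(Δ_0 - s'(-1)) = 30 and h_1·m_1 + 2h_1·m_2 = 6(s'(1) - Δ_1) = 12.
Forward elimination and back-substitution give m_0 = 29/2, m_1 = 1, m_2 = 11/2.
On [0, 1], s'(x) = b_1 + 2c_1·x + 3d_1·x² with b_1 = Δ_1 - h_1(2m_1 + m_2)/6 = 11/4, c_1 = m_1/2 = 1/2, d_1 = (m_2 - m_1)/(6h_1) = 3/4. So s'(0) = 11/4.

2.7500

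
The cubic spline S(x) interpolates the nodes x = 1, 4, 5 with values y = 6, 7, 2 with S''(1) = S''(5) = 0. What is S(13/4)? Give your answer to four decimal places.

Put M_i = S'' at the i-th knot. Here h = (3, 1) and Δ = (1/3, -5), so the interior equations h_(i-1)·M_(i-1) + 2(h_(i-1)+h_i)·M_i + h_i·M_(i+1) = 6(Δ_i − Δ_(i-1)) read
  3·M_0 + 8·M_1 + 1·M_2 = 6(Δ_1 - Δ_0) = -32
Natural end conditions: M_0 = M_2 = 0.
Forward elimination and back-substitution give M_0 = 0, M_1 = -4, M_2 = 0.
On [1, 4], S(x) = 6 + 7/3·(x - 1) + 0·(x - 1)² - 2/9·(x - 1)³.
With (x - 1) = 9/4: S(13/4) = 279/32.

8.7188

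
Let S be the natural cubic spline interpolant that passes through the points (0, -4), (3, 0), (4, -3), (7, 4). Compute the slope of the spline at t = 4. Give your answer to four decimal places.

-2.1429

Write σ_i for S''(x_i). With h_i = 3, 1, 3 and divided differences Δ_i = 4/3, -3, 7/3, the continuity of S' gives the tridiagonal system
  3·σ_0 + 8·σ_1 + 1·σ_2 = 6(Δ_1 - Δ_0) = -26
  1·σ_1 + 8·σ_2 + 3·σ_3 = 6(Δ_2 - Δ_1) = 32
Natural end conditions: σ_0 = σ_3 = 0.
Hence σ_0 = 0, σ_1 = -80/21, σ_2 = 94/21, σ_3 = 0.
On [4, 7], S'(t) = b_2 + 2c_2·(t - 4) + 3d_2·(t - 4)² with b_2 = Δ_2 - h_2(2σ_2 + σ_3)/6 = -15/7, c_2 = σ_2/2 = 47/21, d_2 = (σ_3 - σ_2)/(6h_2) = -47/189. So S'(4) = -15/7.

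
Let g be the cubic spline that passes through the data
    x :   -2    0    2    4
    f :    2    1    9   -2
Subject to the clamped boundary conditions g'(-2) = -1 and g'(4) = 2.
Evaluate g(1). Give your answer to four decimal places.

6.5000

Put σ_i = g'' at the i-th knot. Here h = (2, 2, 2) and Δ = (-1/2, 4, -11/2), so the interior equations h_(i-1)·σ_(i-1) + 2(h_(i-1)+h_i)·σ_i + h_i·σ_(i+1) = 6(Δ_i − Δ_(i-1)) read
  2·σ_0 + 8·σ_1 + 2·σ_2 = 6(Δ_1 - Δ_0) = 27
  2·σ_1 + 8·σ_2 + 2·σ_3 = 6(Δ_2 - Δ_1) = -57
Clamped end conditions give two more equations: 2h_0·σ_0 + h_0·σ_1 = 6(Δ_0 - g'(-2)) = 3 and h_2·σ_2 + 2h_2·σ_3 = 6(g'(4) - Δ_2) = 45.
Solving the tridiagonal system: σ_0 = -3, σ_1 = 15/2, σ_2 = -27/2, σ_3 = 18.
On [0, 2], g(x) = 1 + 7/2·x + 15/4·x² - 7/4·x³.
With x = 1: g(1) = 13/2.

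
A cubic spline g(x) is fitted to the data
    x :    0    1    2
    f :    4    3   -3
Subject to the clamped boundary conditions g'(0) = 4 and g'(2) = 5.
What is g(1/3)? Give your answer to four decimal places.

With M_i denoting the second derivative at x_i, h_i = 1, 1, and Δ_i = (y_(i+1) − y_i)/h_i = -1, -6:
  1·M_0 + 4·M_1 + 1·M_2 = 6(Δ_1 - Δ_0) = -30
Clamped end conditions give two more equations: 2h_0·M_0 + h_0·M_1 = 6(Δ_0 - g'(0)) = -30 and h_1·M_1 + 2h_1·M_2 = 6(g'(2) - Δ_1) = 66.
Solving the tridiagonal system: M_0 = -7, M_1 = -16, M_2 = 41.
On [0, 1], g(x) = 4 + 4·x - 7/2·x² - 3/2·x³.
With x = 1/3: g(1/3) = 44/9.

4.8889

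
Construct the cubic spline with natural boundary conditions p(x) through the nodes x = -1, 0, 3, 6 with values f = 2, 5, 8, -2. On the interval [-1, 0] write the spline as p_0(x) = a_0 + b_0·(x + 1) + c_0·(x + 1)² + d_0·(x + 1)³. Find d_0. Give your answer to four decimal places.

-0.1264

With M_i denoting the second derivative at x_i, h_i = 1, 3, 3, and Δ_i = (y_(i+1) − y_i)/h_i = 3, 1, -10/3:
  1·M_0 + 8·M_1 + 3·M_2 = 6(Δ_1 - Δ_0) = -12
  3·M_1 + 12·M_2 + 3·M_3 = 6(Δ_2 - Δ_1) = -26
Natural end conditions: M_0 = M_3 = 0.
Solving: M_0 = 0, M_1 = -22/29, M_2 = -172/87, M_3 = 0.
On [-1, 0], with p_0(x) = a_0 + b_0·(x + 1) + c_0·(x + 1)² + d_0·(x + 1)³: c_0 = M_0/2 = 0, d_0 = (M_1 - M_0)/(6h_0) = -11/87, b_0 = Δ_0 - h_0(2M_0 + M_1)/6 = 272/87.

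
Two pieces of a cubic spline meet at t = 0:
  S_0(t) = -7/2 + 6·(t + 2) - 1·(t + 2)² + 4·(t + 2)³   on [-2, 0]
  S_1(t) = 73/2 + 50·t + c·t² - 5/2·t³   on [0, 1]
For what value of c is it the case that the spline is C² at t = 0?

23

S_0''(t) = -2 + 24·(t + 2), so S_0''(0) = 46. On the right, S_1''(0) = 2c, so c = 23.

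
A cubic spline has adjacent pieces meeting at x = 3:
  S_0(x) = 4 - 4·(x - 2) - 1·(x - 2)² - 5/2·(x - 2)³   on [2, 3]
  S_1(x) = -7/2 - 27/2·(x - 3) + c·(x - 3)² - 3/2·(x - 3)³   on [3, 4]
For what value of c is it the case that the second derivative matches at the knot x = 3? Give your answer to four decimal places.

-8.5000

S_0''(x) = -2 - 15·(x - 2), so S_0''(3) = -17. On the right, S_1''(3) = 2c, so c = -17/2.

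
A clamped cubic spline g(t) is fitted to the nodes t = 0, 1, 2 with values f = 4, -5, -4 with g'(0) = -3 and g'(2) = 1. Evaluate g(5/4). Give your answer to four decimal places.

-5.6641

With m_i denoting the second derivative at x_i, h_i = 1, 1, and Δ_i = (y_(i+1) − y_i)/h_i = -9, 1:
  1·m_0 + 4·m_1 + 1·m_2 = 6(Δ_1 - Δ_0) = 60
Clamped end conditions give two more equations: 2h_0·m_0 + h_0·m_1 = 6(Δ_0 - g'(0)) = -36 and h_1·m_1 + 2h_1·m_2 = 6(g'(2) - Δ_1) = 0.
Solving the tridiagonal system: m_0 = -31, m_1 = 26, m_2 = -13.
On [1, 2], g(t) = -5 - 11/2·(t - 1) + 13·(t - 1)² - 13/2·(t - 1)³.
With (t - 1) = 1/4: g(5/4) = -725/128.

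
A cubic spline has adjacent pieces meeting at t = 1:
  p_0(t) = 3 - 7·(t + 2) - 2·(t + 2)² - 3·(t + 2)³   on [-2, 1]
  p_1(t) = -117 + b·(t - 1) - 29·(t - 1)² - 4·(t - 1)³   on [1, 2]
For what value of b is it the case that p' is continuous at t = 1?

-100

p_0'(t) = -7 - 4·(t + 2) - 9·(t + 2)², so p_0'(1) = -100. On the right, p_1'(1) = b, so b = -100.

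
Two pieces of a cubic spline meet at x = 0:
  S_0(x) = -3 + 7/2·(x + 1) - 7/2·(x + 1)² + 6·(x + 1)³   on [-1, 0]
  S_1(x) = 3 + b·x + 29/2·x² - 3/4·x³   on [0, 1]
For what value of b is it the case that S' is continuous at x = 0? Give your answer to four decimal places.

14.5000

S_0'(x) = 7/2 - 7·(x + 1) + 18·(x + 1)², so S_0'(0) = 29/2. On the right, S_1'(0) = b, so b = 29/2.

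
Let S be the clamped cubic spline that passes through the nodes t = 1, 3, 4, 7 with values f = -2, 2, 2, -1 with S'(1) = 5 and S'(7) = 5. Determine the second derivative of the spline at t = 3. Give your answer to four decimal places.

0.1429

Put M_i = S'' at the i-th knot. Here h = (2, 1, 3) and Δ = (2, 0, -1), so the interior equations h_(i-1)·M_(i-1) + 2(h_(i-1)+h_i)·M_i + h_i·M_(i+1) = 6(Δ_i − Δ_(i-1)) read
  2·M_0 + 6·M_1 + 1·M_2 = 6(Δ_1 - Δ_0) = -12
  1·M_1 + 8·M_2 + 3·M_3 = 6(Δ_2 - Δ_1) = -6
Clamped end conditions give two more equations: 2h_0·M_0 + h_0·M_1 = 6(Δ_0 - S'(1)) = -18 and h_2·M_2 + 2h_2·M_3 = 6(S'(7) - Δ_2) = 36.
Hence M_0 = -32/7, M_1 = 1/7, M_2 = -26/7, M_3 = 55/7.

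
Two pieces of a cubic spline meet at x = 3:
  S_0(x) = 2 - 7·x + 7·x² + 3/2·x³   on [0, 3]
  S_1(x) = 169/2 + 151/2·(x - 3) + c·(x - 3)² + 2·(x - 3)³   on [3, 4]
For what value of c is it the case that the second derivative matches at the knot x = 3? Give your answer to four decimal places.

S_0''(x) = 14 + 9·x, so S_0''(3) = 41. On the right, S_1''(3) = 2c, so c = 41/2.

20.5000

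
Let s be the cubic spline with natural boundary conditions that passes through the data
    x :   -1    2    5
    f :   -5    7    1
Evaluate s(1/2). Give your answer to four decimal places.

2.6875

Let m_i = s''(x_i). Step sizes h_i = 3, 3; slopes of the chords Δ_i = (y_(i+1) - y_i)/h_i = 4, -2.
  3·m_0 + 12·m_1 + 3·m_2 = 6(Δ_1 - Δ_0) = -36
Natural end conditions: m_0 = m_2 = 0.
Forward elimination and back-substitution give m_0 = 0, m_1 = -3, m_2 = 0.
On [-1, 2], s(x) = -5 + 11/2·(x + 1) + 0·(x + 1)² - 1/6·(x + 1)³.
With (x + 1) = 3/2: s(1/2) = 43/16.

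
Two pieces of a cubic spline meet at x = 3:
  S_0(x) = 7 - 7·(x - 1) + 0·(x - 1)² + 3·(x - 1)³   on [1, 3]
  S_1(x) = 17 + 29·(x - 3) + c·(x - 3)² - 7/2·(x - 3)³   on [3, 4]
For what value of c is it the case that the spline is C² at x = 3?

S_0''(x) = 0 + 18·(x - 1), so S_0''(3) = 36. On the right, S_1''(3) = 2c, so c = 18.

18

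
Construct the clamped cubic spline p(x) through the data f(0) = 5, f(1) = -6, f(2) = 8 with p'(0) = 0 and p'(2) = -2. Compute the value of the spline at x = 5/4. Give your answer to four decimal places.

-3.3320

Let m_i = p''(x_i). Step sizes h_i = 1, 1; slopes of the chords Δ_i = (y_(i+1) - y_i)/h_i = -11, 14.
  1·m_0 + 4·m_1 + 1·m_2 = 6(Δ_1 - Δ_0) = 150
Clamped end conditions give two more equations: 2h_0·m_0 + h_0·m_1 = 6(Δ_0 - p'(0)) = -66 and h_1·m_1 + 2h_1·m_2 = 6(p'(2) - Δ_1) = -96.
Solving: m_0 = -143/2, m_1 = 77, m_2 = -173/2.
On [1, 2], p(x) = -6 + 11/4·(x - 1) + 77/2·(x - 1)² - 109/4·(x - 1)³.
With (x - 1) = 1/4: p(5/4) = -853/256.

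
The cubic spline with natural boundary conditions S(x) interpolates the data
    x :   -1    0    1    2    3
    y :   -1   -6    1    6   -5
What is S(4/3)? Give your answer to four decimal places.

With σ_i denoting the second derivative at x_i, h_i = 1, 1, 1, 1, and Δ_i = (y_(i+1) − y_i)/h_i = -5, 7, 5, -11:
  1·σ_0 + 4·σ_1 + 1·σ_2 = 6(Δ_1 - Δ_0) = 72
  1·σ_1 + 4·σ_2 + 1·σ_3 = 6(Δ_2 - Δ_1) = -12
  1·σ_2 + 4·σ_3 + 1·σ_4 = 6(Δ_3 - Δ_2) = -96
Natural end conditions: σ_0 = σ_4 = 0.
Solving: σ_0 = 0, σ_1 = 129/7, σ_2 = -12/7, σ_3 = -165/7, σ_4 = 0.
On [1, 2], S(x) = 1 + 19/2·(x - 1) - 6/7·(x - 1)² - 51/14·(x - 1)³.
With (x - 1) = 1/3: S(4/3) = 248/63.

3.9365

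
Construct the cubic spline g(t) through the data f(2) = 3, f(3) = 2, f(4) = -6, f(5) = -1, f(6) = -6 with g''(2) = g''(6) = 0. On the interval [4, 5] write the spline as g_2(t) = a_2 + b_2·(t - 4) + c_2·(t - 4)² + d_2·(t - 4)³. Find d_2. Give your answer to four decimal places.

-8.6607

With σ_i denoting the second derivative at x_i, h_i = 1, 1, 1, 1, and Δ_i = (y_(i+1) − y_i)/h_i = -1, -8, 5, -5:
  1·σ_0 + 4·σ_1 + 1·σ_2 = 6(Δ_1 - Δ_0) = -42
  1·σ_1 + 4·σ_2 + 1·σ_3 = 6(Δ_2 - Δ_1) = 78
  1·σ_2 + 4·σ_3 + 1·σ_4 = 6(Δ_3 - Δ_2) = -60
Natural end conditions: σ_0 = σ_4 = 0.
Forward elimination and back-substitution give σ_0 = 0, σ_1 = -501/28, σ_2 = 207/7, σ_3 = -627/28, σ_4 = 0.
On [4, 5], with g_2(t) = a_2 + b_2·(t - 4) + c_2·(t - 4)² + d_2·(t - 4)³: c_2 = σ_2/2 = 207/14, d_2 = (σ_3 - σ_2)/(6h_2) = -485/56, b_2 = Δ_2 - h_2(2σ_2 + σ_3)/6 = -9/8.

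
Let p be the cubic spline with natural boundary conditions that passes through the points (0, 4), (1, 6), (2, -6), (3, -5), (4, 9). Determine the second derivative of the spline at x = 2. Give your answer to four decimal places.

22.7143

Let σ_i = p''(x_i). Step sizes h_i = 1, 1, 1, 1; slopes of the chords Δ_i = (y_(i+1) - y_i)/h_i = 2, -12, 1, 14.
  1·σ_0 + 4·σ_1 + 1·σ_2 = 6(Δ_1 - Δ_0) = -84
  1·σ_1 + 4·σ_2 + 1·σ_3 = 6(Δ_2 - Δ_1) = 78
  1·σ_2 + 4·σ_3 + 1·σ_4 = 6(Δ_3 - Δ_2) = 78
Natural end conditions: σ_0 = σ_4 = 0.
Solving: σ_0 = 0, σ_1 = -747/28, σ_2 = 159/7, σ_3 = 387/28, σ_4 = 0.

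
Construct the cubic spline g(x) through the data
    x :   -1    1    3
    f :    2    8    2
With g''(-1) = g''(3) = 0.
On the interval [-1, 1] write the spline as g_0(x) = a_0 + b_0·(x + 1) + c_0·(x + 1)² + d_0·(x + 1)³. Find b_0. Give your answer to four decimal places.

4.5000

Let m_i = g''(x_i). Step sizes h_i = 2, 2; slopes of the chords Δ_i = (y_(i+1) - y_i)/h_i = 3, -3.
  2·m_0 + 8·m_1 + 2·m_2 = 6(Δ_1 - Δ_0) = -36
Natural end conditions: m_0 = m_2 = 0.
Forward elimination and back-substitution give m_0 = 0, m_1 = -9/2, m_2 = 0.
On [-1, 1], with g_0(x) = a_0 + b_0·(x + 1) + c_0·(x + 1)² + d_0·(x + 1)³: c_0 = m_0/2 = 0, d_0 = (m_1 - m_0)/(6h_0) = -3/8, b_0 = Δ_0 - h_0(2m_0 + m_1)/6 = 9/2.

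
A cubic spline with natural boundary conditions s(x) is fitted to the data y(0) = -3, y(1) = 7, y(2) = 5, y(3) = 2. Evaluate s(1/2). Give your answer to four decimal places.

3.1750

With σ_i denoting the second derivative at x_i, h_i = 1, 1, 1, and Δ_i = (y_(i+1) − y_i)/h_i = 10, -2, -3:
  1·σ_0 + 4·σ_1 + 1·σ_2 = 6(Δ_1 - Δ_0) = -72
  1·σ_1 + 4·σ_2 + 1·σ_3 = 6(Δ_2 - Δ_1) = -6
Natural end conditions: σ_0 = σ_3 = 0.
Solving the tridiagonal system: σ_0 = 0, σ_1 = -94/5, σ_2 = 16/5, σ_3 = 0.
On [0, 1], s(x) = -3 + 197/15·x + 0·x² - 47/15·x³.
With x = 1/2: s(1/2) = 127/40.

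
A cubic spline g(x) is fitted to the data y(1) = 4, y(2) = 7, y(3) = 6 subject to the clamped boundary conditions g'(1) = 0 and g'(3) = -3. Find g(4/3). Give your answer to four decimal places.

4.6111

Write M_i for g''(x_i). With h_i = 1, 1 and divided differences Δ_i = 3, -1, the continuity of g' gives the tridiagonal system
  1·M_0 + 4·M_1 + 1·M_2 = 6(Δ_1 - Δ_0) = -24
Clamped end conditions give two more equations: 2h_0·M_0 + h_0·M_1 = 6(Δ_0 - g'(1)) = 18 and h_1·M_1 + 2h_1·M_2 = 6(g'(3) - Δ_1) = -12.
Solving the tridiagonal system: M_0 = 27/2, M_1 = -9, M_2 = -3/2.
On [1, 2], g(x) = 4 + 0·(x - 1) + 27/4·(x - 1)² - 15/4·(x - 1)³.
With (x - 1) = 1/3: g(4/3) = 83/18.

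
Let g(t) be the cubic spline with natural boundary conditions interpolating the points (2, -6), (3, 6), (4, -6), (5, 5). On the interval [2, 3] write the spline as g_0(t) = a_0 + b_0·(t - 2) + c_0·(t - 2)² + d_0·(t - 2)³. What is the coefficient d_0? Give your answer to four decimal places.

Put M_i = g'' at the i-th knot. Here h = (1, 1, 1) and Δ = (12, -12, 11), so the interior equations h_(i-1)·M_(i-1) + 2(h_(i-1)+h_i)·M_i + h_i·M_(i+1) = 6(Δ_i − Δ_(i-1)) read
  1·M_0 + 4·M_1 + 1·M_2 = 6(Δ_1 - Δ_0) = -144
  1·M_1 + 4·M_2 + 1·M_3 = 6(Δ_2 - Δ_1) = 138
Natural end conditions: M_0 = M_3 = 0.
Solving: M_0 = 0, M_1 = -238/5, M_2 = 232/5, M_3 = 0.
On [2, 3], with g_0(t) = a_0 + b_0·(t - 2) + c_0·(t - 2)² + d_0·(t - 2)³: c_0 = M_0/2 = 0, d_0 = (M_1 - M_0)/(6h_0) = -119/15, b_0 = Δ_0 - h_0(2M_0 + M_1)/6 = 299/15.

-7.9333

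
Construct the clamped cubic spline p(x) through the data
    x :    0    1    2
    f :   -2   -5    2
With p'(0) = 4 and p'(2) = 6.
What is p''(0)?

Put m_i = p'' at the i-th knot. Here h = (1, 1) and Δ = (-3, 7), so the interior equations h_(i-1)·m_(i-1) + 2(h_(i-1)+h_i)·m_i + h_i·m_(i+1) = 6(Δ_i − Δ_(i-1)) read
  1·m_0 + 4·m_1 + 1·m_2 = 6(Δ_1 - Δ_0) = 60
Clamped end conditions give two more equations: 2h_0·m_0 + h_0·m_1 = 6(Δ_0 - p'(0)) = -42 and h_1·m_1 + 2h_1·m_2 = 6(p'(2) - Δ_1) = -6.
Solving the tridiagonal system: m_0 = -35, m_1 = 28, m_2 = -17.

-35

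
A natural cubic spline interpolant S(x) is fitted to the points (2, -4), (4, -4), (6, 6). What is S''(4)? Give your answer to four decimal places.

Put m_i = S'' at the i-th knot. Here h = (2, 2) and Δ = (0, 5), so the interior equations h_(i-1)·m_(i-1) + 2(h_(i-1)+h_i)·m_i + h_i·m_(i+1) = 6(Δ_i − Δ_(i-1)) read
  2·m_0 + 8·m_1 + 2·m_2 = 6(Δ_1 - Δ_0) = 30
Natural end conditions: m_0 = m_2 = 0.
Hence m_0 = 0, m_1 = 15/4, m_2 = 0.

3.7500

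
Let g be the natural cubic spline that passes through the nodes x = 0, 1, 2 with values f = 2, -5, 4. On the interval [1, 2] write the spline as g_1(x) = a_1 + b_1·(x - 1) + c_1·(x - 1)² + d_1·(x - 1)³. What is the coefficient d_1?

Write M_i for g''(x_i). With h_i = 1, 1 and divided differences Δ_i = -7, 9, the continuity of g' gives the tridiagonal system
  1·M_0 + 4·M_1 + 1·M_2 = 6(Δ_1 - Δ_0) = 96
Natural end conditions: M_0 = M_2 = 0.
Solving: M_0 = 0, M_1 = 24, M_2 = 0.
On [1, 2], with g_1(x) = a_1 + b_1·(x - 1) + c_1·(x - 1)² + d_1·(x - 1)³: c_1 = M_1/2 = 12, d_1 = (M_2 - M_1)/(6h_1) = -4, b_1 = Δ_1 - h_1(2M_1 + M_2)/6 = 1.

-4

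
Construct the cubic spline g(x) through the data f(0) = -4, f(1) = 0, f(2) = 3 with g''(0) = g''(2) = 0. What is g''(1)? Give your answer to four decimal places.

Let m_i = g''(x_i). Step sizes h_i = 1, 1; slopes of the chords Δ_i = (y_(i+1) - y_i)/h_i = 4, 3.
  1·m_0 + 4·m_1 + 1·m_2 = 6(Δ_1 - Δ_0) = -6
Natural end conditions: m_0 = m_2 = 0.
Solving: m_0 = 0, m_1 = -3/2, m_2 = 0.

-1.5000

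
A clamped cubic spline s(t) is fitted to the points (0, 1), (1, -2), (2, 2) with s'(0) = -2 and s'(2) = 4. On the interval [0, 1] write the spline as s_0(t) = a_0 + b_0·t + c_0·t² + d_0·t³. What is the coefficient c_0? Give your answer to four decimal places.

-5.2500

Write M_i for s''(x_i). With h_i = 1, 1 and divided differences Δ_i = -3, 4, the continuity of s' gives the tridiagonal system
  1·M_0 + 4·M_1 + 1·M_2 = 6(Δ_1 - Δ_0) = 42
Clamped end conditions give two more equations: 2h_0·M_0 + h_0·M_1 = 6(Δ_0 - s'(0)) = -6 and h_1·M_1 + 2h_1·M_2 = 6(s'(2) - Δ_1) = 0.
Solving: M_0 = -21/2, M_1 = 15, M_2 = -15/2.
On [0, 1], with s_0(t) = a_0 + b_0·t + c_0·t² + d_0·t³: c_0 = M_0/2 = -21/4, d_0 = (M_1 - M_0)/(6h_0) = 17/4, b_0 = Δ_0 - h_0(2M_0 + M_1)/6 = -2.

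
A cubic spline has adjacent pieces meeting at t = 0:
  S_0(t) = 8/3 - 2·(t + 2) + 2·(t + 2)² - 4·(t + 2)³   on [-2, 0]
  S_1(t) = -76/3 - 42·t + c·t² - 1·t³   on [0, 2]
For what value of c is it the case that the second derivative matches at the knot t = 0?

S_0''(t) = 4 - 24·(t + 2), so S_0''(0) = -44. On the right, S_1''(0) = 2c, so c = -22.

-22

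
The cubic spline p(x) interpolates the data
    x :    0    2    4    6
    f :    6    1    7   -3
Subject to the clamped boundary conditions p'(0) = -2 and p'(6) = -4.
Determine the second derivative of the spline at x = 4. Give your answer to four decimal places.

Put M_i = p'' at the i-th knot. Here h = (2, 2, 2) and Δ = (-5/2, 3, -5), so the interior equations h_(i-1)·M_(i-1) + 2(h_(i-1)+h_i)·M_i + h_i·M_(i+1) = 6(Δ_i − Δ_(i-1)) read
  2·M_0 + 8·M_1 + 2·M_2 = 6(Δ_1 - Δ_0) = 33
  2·M_1 + 8·M_2 + 2·M_3 = 6(Δ_2 - Δ_1) = -48
Clamped end conditions give two more equations: 2h_0·M_0 + h_0·M_1 = 6(Δ_0 - p'(0)) = -3 and h_2·M_2 + 2h_2·M_3 = 6(p'(6) - Δ_2) = 6.
Forward elimination and back-substitution give M_0 = -137/30, M_1 = 229/30, M_2 = -142/15, M_3 = 187/30.

-9.4667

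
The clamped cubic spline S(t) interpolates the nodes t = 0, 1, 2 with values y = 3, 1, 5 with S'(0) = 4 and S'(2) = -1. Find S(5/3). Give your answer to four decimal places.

Let M_i = S''(x_i). Step sizes h_i = 1, 1; slopes of the chords Δ_i = (y_(i+1) - y_i)/h_i = -2, 4.
  1·M_0 + 4·M_1 + 1·M_2 = 6(Δ_1 - Δ_0) = 36
Clamped end conditions give two more equations: 2h_0·M_0 + h_0·M_1 = 6(Δ_0 - S'(0)) = -36 and h_1·M_1 + 2h_1·M_2 = 6(S'(2) - Δ_1) = -30.
Solving: M_0 = -59/2, M_1 = 23, M_2 = -53/2.
On [1, 2], S(t) = 1 + 3/4·(t - 1) + 23/2·(t - 1)² - 33/4·(t - 1)³.
With (t - 1) = 2/3: S(5/3) = 25/6.

4.1667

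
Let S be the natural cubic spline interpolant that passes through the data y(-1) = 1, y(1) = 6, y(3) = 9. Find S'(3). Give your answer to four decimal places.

1.2500

With m_i denoting the second derivative at x_i, h_i = 2, 2, and Δ_i = (y_(i+1) − y_i)/h_i = 5/2, 3/2:
  2·m_0 + 8·m_1 + 2·m_2 = 6(Δ_1 - Δ_0) = -6
Natural end conditions: m_0 = m_2 = 0.
Solving the tridiagonal system: m_0 = 0, m_1 = -3/4, m_2 = 0.
On [1, 3], S'(t) = b_1 + 2c_1·(t - 1) + 3d_1·(t - 1)² with b_1 = Δ_1 - h_1(2m_1 + m_2)/6 = 2, c_1 = m_1/2 = -3/8, d_1 = (m_2 - m_1)/(6h_1) = 1/16. So S'(3) = 5/4.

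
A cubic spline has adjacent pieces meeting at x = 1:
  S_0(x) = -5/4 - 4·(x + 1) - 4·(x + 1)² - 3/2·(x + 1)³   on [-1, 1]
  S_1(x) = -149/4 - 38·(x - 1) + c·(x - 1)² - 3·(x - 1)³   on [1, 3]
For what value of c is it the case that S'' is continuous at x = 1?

S_0''(x) = -8 - 9·(x + 1), so S_0''(1) = -26. On the right, S_1''(1) = 2c, so c = -13.

-13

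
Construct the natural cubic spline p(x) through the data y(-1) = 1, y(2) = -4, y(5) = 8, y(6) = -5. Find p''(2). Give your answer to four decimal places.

6.6437

Put m_i = p'' at the i-th knot. Here h = (3, 3, 1) and Δ = (-5/3, 4, -13), so the interior equations h_(i-1)·m_(i-1) + 2(h_(i-1)+h_i)·m_i + h_i·m_(i+1) = 6(Δ_i − Δ_(i-1)) read
  3·m_0 + 12·m_1 + 3·m_2 = 6(Δ_1 - Δ_0) = 34
  3·m_1 + 8·m_2 + 1·m_3 = 6(Δ_2 - Δ_1) = -102
Natural end conditions: m_0 = m_3 = 0.
Solving the tridiagonal system: m_0 = 0, m_1 = 578/87, m_2 = -442/29, m_3 = 0.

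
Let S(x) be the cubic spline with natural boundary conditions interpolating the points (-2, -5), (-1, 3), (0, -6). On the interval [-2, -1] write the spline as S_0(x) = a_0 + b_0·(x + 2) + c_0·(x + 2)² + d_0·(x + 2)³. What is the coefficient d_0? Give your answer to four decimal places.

-4.2500

Let M_i = S''(x_i). Step sizes h_i = 1, 1; slopes of the chords Δ_i = (y_(i+1) - y_i)/h_i = 8, -9.
  1·M_0 + 4·M_1 + 1·M_2 = 6(Δ_1 - Δ_0) = -102
Natural end conditions: M_0 = M_2 = 0.
Hence M_0 = 0, M_1 = -51/2, M_2 = 0.
On [-2, -1], with S_0(x) = a_0 + b_0·(x + 2) + c_0·(x + 2)² + d_0·(x + 2)³: c_0 = M_0/2 = 0, d_0 = (M_1 - M_0)/(6h_0) = -17/4, b_0 = Δ_0 - h_0(2M_0 + M_1)/6 = 49/4.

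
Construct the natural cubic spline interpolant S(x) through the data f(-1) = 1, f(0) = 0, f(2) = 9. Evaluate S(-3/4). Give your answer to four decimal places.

0.5352

Put m_i = S'' at the i-th knot. Here h = (1, 2) and Δ = (-1, 9/2), so the interior equations h_(i-1)·m_(i-1) + 2(h_(i-1)+h_i)·m_i + h_i·m_(i+1) = 6(Δ_i − Δ_(i-1)) read
  1·m_0 + 6·m_1 + 2·m_2 = 6(Δ_1 - Δ_0) = 33
Natural end conditions: m_0 = m_2 = 0.
Solving: m_0 = 0, m_1 = 11/2, m_2 = 0.
On [-1, 0], S(x) = 1 - 23/12·(x + 1) + 0·(x + 1)² + 11/12·(x + 1)³.
With (x + 1) = 1/4: S(-3/4) = 137/256.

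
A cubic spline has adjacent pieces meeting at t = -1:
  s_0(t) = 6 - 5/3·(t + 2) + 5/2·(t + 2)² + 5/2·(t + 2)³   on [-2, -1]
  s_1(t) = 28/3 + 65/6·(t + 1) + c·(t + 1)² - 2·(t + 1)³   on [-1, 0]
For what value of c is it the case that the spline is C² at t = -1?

s_0''(t) = 5 + 15·(t + 2), so s_0''(-1) = 20. On the right, s_1''(-1) = 2c, so c = 10.

10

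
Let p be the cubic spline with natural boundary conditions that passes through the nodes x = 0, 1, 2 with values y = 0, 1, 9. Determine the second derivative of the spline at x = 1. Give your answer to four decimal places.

Put σ_i = p'' at the i-th knot. Here h = (1, 1) and Δ = (1, 8), so the interior equations h_(i-1)·σ_(i-1) + 2(h_(i-1)+h_i)·σ_i + h_i·σ_(i+1) = 6(Δ_i − Δ_(i-1)) read
  1·σ_0 + 4·σ_1 + 1·σ_2 = 6(Δ_1 - Δ_0) = 42
Natural end conditions: σ_0 = σ_2 = 0.
Solving: σ_0 = 0, σ_1 = 21/2, σ_2 = 0.

10.5000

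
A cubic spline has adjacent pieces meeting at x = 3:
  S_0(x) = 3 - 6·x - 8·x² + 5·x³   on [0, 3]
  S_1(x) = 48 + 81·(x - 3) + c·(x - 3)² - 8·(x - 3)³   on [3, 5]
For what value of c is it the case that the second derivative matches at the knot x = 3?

37

S_0''(x) = -16 + 30·x, so S_0''(3) = 74. On the right, S_1''(3) = 2c, so c = 37.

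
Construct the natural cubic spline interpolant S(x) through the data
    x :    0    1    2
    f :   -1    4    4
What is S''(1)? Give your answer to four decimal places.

-7.5000

Let m_i = S''(x_i). Step sizes h_i = 1, 1; slopes of the chords Δ_i = (y_(i+1) - y_i)/h_i = 5, 0.
  1·m_0 + 4·m_1 + 1·m_2 = 6(Δ_1 - Δ_0) = -30
Natural end conditions: m_0 = m_2 = 0.
Solving the tridiagonal system: m_0 = 0, m_1 = -15/2, m_2 = 0.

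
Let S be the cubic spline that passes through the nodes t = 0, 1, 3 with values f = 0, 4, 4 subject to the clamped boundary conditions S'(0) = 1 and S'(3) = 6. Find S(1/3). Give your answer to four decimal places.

Put m_i = S'' at the i-th knot. Here h = (1, 2) and Δ = (4, 0), so the interior equations h_(i-1)·m_(i-1) + 2(h_(i-1)+h_i)·m_i + h_i·m_(i+1) = 6(Δ_i − Δ_(i-1)) read
  1·m_0 + 6·m_1 + 2·m_2 = 6(Δ_1 - Δ_0) = -24
Clamped end conditions give two more equations: 2h_0·m_0 + h_0·m_1 = 6(Δ_0 - S'(0)) = 18 and h_1·m_1 + 2h_1·m_2 = 6(S'(3) - Δ_1) = 36.
Solving: m_0 = 44/3, m_1 = -34/3, m_2 = 44/3.
On [0, 1], S(t) = 0 + 1·t + 22/3·t² - 13/3·t³.
With t = 1/3: S(1/3) = 80/81.

0.9877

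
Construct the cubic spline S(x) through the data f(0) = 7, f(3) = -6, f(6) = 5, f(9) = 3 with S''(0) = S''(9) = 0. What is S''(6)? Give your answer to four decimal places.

-3.3778

Let σ_i = S''(x_i). Step sizes h_i = 3, 3, 3; slopes of the chords Δ_i = (y_(i+1) - y_i)/h_i = -13/3, 11/3, -2/3.
  3·σ_0 + 12·σ_1 + 3·σ_2 = 6(Δ_1 - Δ_0) = 48
  3·σ_1 + 12·σ_2 + 3·σ_3 = 6(Δ_2 - Δ_1) = -26
Natural end conditions: σ_0 = σ_3 = 0.
Solving the tridiagonal system: σ_0 = 0, σ_1 = 218/45, σ_2 = -152/45, σ_3 = 0.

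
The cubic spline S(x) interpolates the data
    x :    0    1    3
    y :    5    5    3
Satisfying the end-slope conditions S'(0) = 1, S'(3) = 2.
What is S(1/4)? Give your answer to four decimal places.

Let M_i = S''(x_i). Step sizes h_i = 1, 2; slopes of the chords Δ_i = (y_(i+1) - y_i)/h_i = 0, -1.
  1·M_0 + 6·M_1 + 2·M_2 = 6(Δ_1 - Δ_0) = -6
Clamped end conditions give two more equations: 2h_0·M_0 + h_0·M_1 = 6(Δ_0 - S'(0)) = -6 and h_1·M_1 + 2h_1·M_2 = 6(S'(3) - Δ_1) = 18.
Hence M_0 = -5/3, M_1 = -8/3, M_2 = 35/6.
On [0, 1], S(x) = 5 + 1·x - 5/6·x² - 1/6·x³.
With x = 1/4: S(1/4) = 665/128.

5.1953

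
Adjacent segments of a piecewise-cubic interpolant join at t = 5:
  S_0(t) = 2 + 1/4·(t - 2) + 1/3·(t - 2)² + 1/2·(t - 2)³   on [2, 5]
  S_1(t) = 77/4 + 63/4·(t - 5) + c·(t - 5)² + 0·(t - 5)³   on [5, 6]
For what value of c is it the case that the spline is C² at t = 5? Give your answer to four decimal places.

4.8333

S_0''(t) = 2/3 + 3·(t - 2), so S_0''(5) = 29/3. On the right, S_1''(5) = 2c, so c = 29/6.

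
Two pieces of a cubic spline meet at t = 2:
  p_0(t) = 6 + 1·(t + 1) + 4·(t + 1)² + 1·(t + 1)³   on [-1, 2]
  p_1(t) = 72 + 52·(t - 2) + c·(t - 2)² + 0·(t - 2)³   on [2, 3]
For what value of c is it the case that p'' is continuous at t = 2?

p_0''(t) = 8 + 6·(t + 1), so p_0''(2) = 26. On the right, p_1''(2) = 2c, so c = 13.

13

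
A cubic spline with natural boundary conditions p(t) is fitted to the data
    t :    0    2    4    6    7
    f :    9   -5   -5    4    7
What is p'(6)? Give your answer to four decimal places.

3.8171

With m_i denoting the second derivative at x_i, h_i = 2, 2, 2, 1, and Δ_i = (y_(i+1) − y_i)/h_i = -7, 0, 9/2, 3:
  2·m_0 + 8·m_1 + 2·m_2 = 6(Δ_1 - Δ_0) = 42
  2·m_1 + 8·m_2 + 2·m_3 = 6(Δ_2 - Δ_1) = 27
  2·m_2 + 6·m_3 + 1·m_4 = 6(Δ_3 - Δ_2) = -9
Natural end conditions: m_0 = m_4 = 0.
Forward elimination and back-substitution give m_0 = 0, m_1 = 186/41, m_2 = 117/41, m_3 = -201/82, m_4 = 0.
On [6, 7], p'(t) = b_3 + 2c_3·(t - 6) + 3d_3·(t - 6)² with b_3 = Δ_3 - h_3(2m_3 + m_4)/6 = 313/82, c_3 = m_3/2 = -201/164, d_3 = (m_4 - m_3)/(6h_3) = 67/164. So p'(6) = 313/82.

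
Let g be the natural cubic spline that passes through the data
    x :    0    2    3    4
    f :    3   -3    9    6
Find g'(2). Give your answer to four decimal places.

10.0435

Let σ_i = g''(x_i). Step sizes h_i = 2, 1, 1; slopes of the chords Δ_i = (y_(i+1) - y_i)/h_i = -3, 12, -3.
  2·σ_0 + 6·σ_1 + 1·σ_2 = 6(Δ_1 - Δ_0) = 90
  1·σ_1 + 4·σ_2 + 1·σ_3 = 6(Δ_2 - Δ_1) = -90
Natural end conditions: σ_0 = σ_3 = 0.
Forward elimination and back-substitution give σ_0 = 0, σ_1 = 450/23, σ_2 = -630/23, σ_3 = 0.
On [2, 3], g'(x) = b_1 + 2c_1·(x - 2) + 3d_1·(x - 2)² with b_1 = Δ_1 - h_1(2σ_1 + σ_2)/6 = 231/23, c_1 = σ_1/2 = 225/23, d_1 = (σ_2 - σ_1)/(6h_1) = -180/23. So g'(2) = 231/23.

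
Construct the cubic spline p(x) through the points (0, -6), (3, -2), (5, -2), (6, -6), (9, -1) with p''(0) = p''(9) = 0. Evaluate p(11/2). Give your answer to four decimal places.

-3.9994

Let σ_i = p''(x_i). Step sizes h_i = 3, 2, 1, 3; slopes of the chords Δ_i = (y_(i+1) - y_i)/h_i = 4/3, 0, -4, 5/3.
  3·σ_0 + 10·σ_1 + 2·σ_2 = 6(Δ_1 - Δ_0) = -8
  2·σ_1 + 6·σ_2 + 1·σ_3 = 6(Δ_2 - Δ_1) = -24
  1·σ_2 + 8·σ_3 + 3·σ_4 = 6(Δ_3 - Δ_2) = 34
Natural end conditions: σ_0 = σ_4 = 0.
Forward elimination and back-substitution give σ_0 = 0, σ_1 = 38/219, σ_2 = -1066/219, σ_3 = 1064/219, σ_4 = 0.
On [5, 6], p(x) = -2 - 698/219·(x - 5) - 533/219·(x - 5)² + 355/219·(x - 5)³.
With (x - 5) = 1/2: p(11/2) = -7007/1752.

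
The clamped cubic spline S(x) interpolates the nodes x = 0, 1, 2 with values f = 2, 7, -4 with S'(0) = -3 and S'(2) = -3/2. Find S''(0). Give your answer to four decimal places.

Let M_i = S''(x_i). Step sizes h_i = 1, 1; slopes of the chords Δ_i = (y_(i+1) - y_i)/h_i = 5, -11.
  1·M_0 + 4·M_1 + 1·M_2 = 6(Δ_1 - Δ_0) = -96
Clamped end conditions give two more equations: 2h_0·M_0 + h_0·M_1 = 6(Δ_0 - S'(0)) = 48 and h_1·M_1 + 2h_1·M_2 = 6(S'(2) - Δ_1) = 57.
Forward elimination and back-substitution give M_0 = 195/4, M_1 = -99/2, M_2 = 213/4.

48.7500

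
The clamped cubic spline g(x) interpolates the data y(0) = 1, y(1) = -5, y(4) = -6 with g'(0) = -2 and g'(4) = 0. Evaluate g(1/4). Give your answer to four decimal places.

0.0684

Write σ_i for g''(x_i). With h_i = 1, 3 and divided differences Δ_i = -6, -1/3, the continuity of g' gives the tridiagonal system
  1·σ_0 + 8·σ_1 + 3·σ_2 = 6(Δ_1 - Δ_0) = 34
Clamped end conditions give two more equations: 2h_0·σ_0 + h_0·σ_1 = 6(Δ_0 - g'(0)) = -24 and h_1·σ_1 + 2h_1·σ_2 = 6(g'(4) - Δ_1) = 2.
Forward elimination and back-substitution give σ_0 = -63/4, σ_1 = 15/2, σ_2 = -41/12.
On [0, 1], g(x) = 1 - 2·x - 63/8·x² + 31/8·x³.
With x = 1/4: g(1/4) = 35/512.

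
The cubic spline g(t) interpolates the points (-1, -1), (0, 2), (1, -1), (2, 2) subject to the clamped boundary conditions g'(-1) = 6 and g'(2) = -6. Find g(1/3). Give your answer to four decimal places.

Put M_i = g'' at the i-th knot. Here h = (1, 1, 1) and Δ = (3, -3, 3), so the interior equations h_(i-1)·M_(i-1) + 2(h_(i-1)+h_i)·M_i + h_i·M_(i+1) = 6(Δ_i − Δ_(i-1)) read
  1·M_0 + 4·M_1 + 1·M_2 = 6(Δ_1 - Δ_0) = -36
  1·M_1 + 4·M_2 + 1·M_3 = 6(Δ_2 - Δ_1) = 36
Clamped end conditions give two more equations: 2h_0·M_0 + h_0·M_1 = 6(Δ_0 - g'(-1)) = -18 and h_2·M_2 + 2h_2·M_3 = 6(g'(2) - Δ_2) = -54.
Forward elimination and back-substitution give M_0 = -2, M_1 = -14, M_2 = 22, M_3 = -38.
On [0, 1], g(t) = 2 - 2·t - 7·t² + 6·t³.
With t = 1/3: g(1/3) = 7/9.

0.7778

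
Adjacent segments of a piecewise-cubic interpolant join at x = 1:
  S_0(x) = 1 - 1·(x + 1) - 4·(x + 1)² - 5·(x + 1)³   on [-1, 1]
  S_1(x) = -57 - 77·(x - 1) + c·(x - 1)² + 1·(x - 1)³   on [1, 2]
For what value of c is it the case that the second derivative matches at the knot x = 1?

-34

S_0''(x) = -8 - 30·(x + 1), so S_0''(1) = -68. On the right, S_1''(1) = 2c, so c = -34.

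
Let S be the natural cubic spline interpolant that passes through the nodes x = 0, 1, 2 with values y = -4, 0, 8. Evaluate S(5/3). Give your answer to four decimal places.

Put M_i = S'' at the i-th knot. Here h = (1, 1) and Δ = (4, 8), so the interior equations h_(i-1)·M_(i-1) + 2(h_(i-1)+h_i)·M_i + h_i·M_(i+1) = 6(Δ_i − Δ_(i-1)) read
  1·M_0 + 4·M_1 + 1·M_2 = 6(Δ_1 - Δ_0) = 24
Natural end conditions: M_0 = M_2 = 0.
Solving the tridiagonal system: M_0 = 0, M_1 = 6, M_2 = 0.
On [1, 2], S(x) = 0 + 6·(x - 1) + 3·(x - 1)² - 1·(x - 1)³.
With (x - 1) = 2/3: S(5/3) = 136/27.

5.0370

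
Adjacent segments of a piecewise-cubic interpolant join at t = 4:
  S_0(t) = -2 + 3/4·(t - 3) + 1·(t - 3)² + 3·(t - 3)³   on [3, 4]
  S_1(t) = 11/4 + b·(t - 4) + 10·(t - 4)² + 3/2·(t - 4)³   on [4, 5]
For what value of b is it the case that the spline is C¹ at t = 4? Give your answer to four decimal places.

S_0'(t) = 3/4 + 2·(t - 3) + 9·(t - 3)², so S_0'(4) = 47/4. On the right, S_1'(4) = b, so b = 47/4.

11.7500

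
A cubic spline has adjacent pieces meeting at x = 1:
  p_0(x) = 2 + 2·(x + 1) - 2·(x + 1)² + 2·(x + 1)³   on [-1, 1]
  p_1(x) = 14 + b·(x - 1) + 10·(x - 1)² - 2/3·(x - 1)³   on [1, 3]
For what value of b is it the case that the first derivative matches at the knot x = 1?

18

p_0'(x) = 2 - 4·(x + 1) + 6·(x + 1)², so p_0'(1) = 18. On the right, p_1'(1) = b, so b = 18.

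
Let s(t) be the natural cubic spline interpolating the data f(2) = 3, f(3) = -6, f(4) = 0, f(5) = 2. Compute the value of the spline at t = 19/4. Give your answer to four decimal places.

1.9844

Put M_i = s'' at the i-th knot. Here h = (1, 1, 1) and Δ = (-9, 6, 2), so the interior equations h_(i-1)·M_(i-1) + 2(h_(i-1)+h_i)·M_i + h_i·M_(i+1) = 6(Δ_i − Δ_(i-1)) read
  1·M_0 + 4·M_1 + 1·M_2 = 6(Δ_1 - Δ_0) = 90
  1·M_1 + 4·M_2 + 1·M_3 = 6(Δ_2 - Δ_1) = -24
Natural end conditions: M_0 = M_3 = 0.
Solving the tridiagonal system: M_0 = 0, M_1 = 128/5, M_2 = -62/5, M_3 = 0.
On [4, 5], s(t) = 0 + 92/15·(t - 4) - 31/5·(t - 4)² + 31/15·(t - 4)³.
With (t - 4) = 3/4: s(19/4) = 127/64.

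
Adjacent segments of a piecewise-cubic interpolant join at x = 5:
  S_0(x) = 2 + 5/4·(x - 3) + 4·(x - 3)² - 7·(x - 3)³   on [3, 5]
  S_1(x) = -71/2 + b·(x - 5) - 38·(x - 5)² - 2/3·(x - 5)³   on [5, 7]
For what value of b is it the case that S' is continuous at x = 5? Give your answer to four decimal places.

-66.7500

S_0'(x) = 5/4 + 8·(x - 3) - 21·(x - 3)², so S_0'(5) = -267/4. On the right, S_1'(5) = b, so b = -267/4.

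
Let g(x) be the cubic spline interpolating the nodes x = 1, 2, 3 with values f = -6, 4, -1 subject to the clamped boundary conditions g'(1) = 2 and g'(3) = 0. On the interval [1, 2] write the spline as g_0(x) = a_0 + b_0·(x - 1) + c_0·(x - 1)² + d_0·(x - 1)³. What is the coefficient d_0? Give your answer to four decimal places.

Let M_i = g''(x_i). Step sizes h_i = 1, 1; slopes of the chords Δ_i = (y_(i+1) - y_i)/h_i = 10, -5.
  1·M_0 + 4·M_1 + 1·M_2 = 6(Δ_1 - Δ_0) = -90
Clamped end conditions give two more equations: 2h_0·M_0 + h_0·M_1 = 6(Δ_0 - g'(1)) = 48 and h_1·M_1 + 2h_1·M_2 = 6(g'(3) - Δ_1) = 30.
Solving the tridiagonal system: M_0 = 91/2, M_1 = -43, M_2 = 73/2.
On [1, 2], with g_0(x) = a_0 + b_0·(x - 1) + c_0·(x - 1)² + d_0·(x - 1)³: c_0 = M_0/2 = 91/4, d_0 = (M_1 - M_0)/(6h_0) = -59/4, b_0 = Δ_0 - h_0(2M_0 + M_1)/6 = 2.

-14.7500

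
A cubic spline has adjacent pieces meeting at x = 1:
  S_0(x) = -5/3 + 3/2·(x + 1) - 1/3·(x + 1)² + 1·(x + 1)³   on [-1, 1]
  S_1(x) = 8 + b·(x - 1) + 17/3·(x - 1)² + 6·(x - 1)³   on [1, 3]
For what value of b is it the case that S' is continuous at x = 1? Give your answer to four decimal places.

12.1667

S_0'(x) = 3/2 - 2/3·(x + 1) + 3·(x + 1)², so S_0'(1) = 73/6. On the right, S_1'(1) = b, so b = 73/6.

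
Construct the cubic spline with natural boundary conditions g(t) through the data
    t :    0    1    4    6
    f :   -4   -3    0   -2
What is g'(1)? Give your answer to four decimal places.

1.1690

Write M_i for g''(x_i). With h_i = 1, 3, 2 and divided differences Δ_i = 1, 1, -1, the continuity of g' gives the tridiagonal system
  1·M_0 + 8·M_1 + 3·M_2 = 6(Δ_1 - Δ_0) = 0
  3·M_1 + 10·M_2 + 2·M_3 = 6(Δ_2 - Δ_1) = -12
Natural end conditions: M_0 = M_3 = 0.
Solving: M_0 = 0, M_1 = 36/71, M_2 = -96/71, M_3 = 0.
On [1, 4], g'(t) = b_1 + 2c_1·(t - 1) + 3d_1·(t - 1)² with b_1 = Δ_1 - h_1(2M_1 + M_2)/6 = 83/71, c_1 = M_1/2 = 18/71, d_1 = (M_2 - M_1)/(6h_1) = -22/213. So g'(1) = 83/71.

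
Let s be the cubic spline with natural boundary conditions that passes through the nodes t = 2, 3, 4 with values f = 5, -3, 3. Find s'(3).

Put M_i = s'' at the i-th knot. Here h = (1, 1) and Δ = (-8, 6), so the interior equations h_(i-1)·M_(i-1) + 2(h_(i-1)+h_i)·M_i + h_i·M_(i+1) = 6(Δ_i − Δ_(i-1)) read
  1·M_0 + 4·M_1 + 1·M_2 = 6(Δ_1 - Δ_0) = 84
Natural end conditions: M_0 = M_2 = 0.
Solving the tridiagonal system: M_0 = 0, M_1 = 21, M_2 = 0.
On [3, 4], s'(t) = b_1 + 2c_1·(t - 3) + 3d_1·(t - 3)² with b_1 = Δ_1 - h_1(2M_1 + M_2)/6 = -1, c_1 = M_1/2 = 21/2, d_1 = (M_2 - M_1)/(6h_1) = -7/2. So s'(3) = -1.

-1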